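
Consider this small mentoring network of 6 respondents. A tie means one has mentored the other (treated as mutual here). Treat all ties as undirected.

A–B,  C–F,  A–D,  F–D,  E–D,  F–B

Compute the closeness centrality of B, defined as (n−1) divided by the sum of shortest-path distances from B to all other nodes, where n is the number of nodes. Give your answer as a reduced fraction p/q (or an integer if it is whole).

Distances from B: A:1, C:2, D:2, E:3, F:1. Sum = 9.
n = 6, so closeness = 5/9.

5/9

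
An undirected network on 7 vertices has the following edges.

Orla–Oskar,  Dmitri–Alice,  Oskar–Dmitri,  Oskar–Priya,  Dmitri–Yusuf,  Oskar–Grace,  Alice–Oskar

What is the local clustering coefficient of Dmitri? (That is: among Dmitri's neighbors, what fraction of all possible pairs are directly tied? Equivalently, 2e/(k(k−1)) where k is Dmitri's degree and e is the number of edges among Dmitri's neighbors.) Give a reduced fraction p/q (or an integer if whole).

1/3

Dmitri's neighbors: Alice, Oskar, and Yusuf (k = 3).
Possible neighbor pairs: C(3,2) = 3. Edges among them: Alice–Oskar → e = 1.
Clustering(Dmitri) = 1/3.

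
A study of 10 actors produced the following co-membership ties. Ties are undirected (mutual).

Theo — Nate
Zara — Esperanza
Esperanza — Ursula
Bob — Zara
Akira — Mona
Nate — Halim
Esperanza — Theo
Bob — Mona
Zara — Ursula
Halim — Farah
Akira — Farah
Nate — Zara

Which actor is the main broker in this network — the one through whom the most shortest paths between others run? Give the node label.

Unnormalized betweenness of each node: Akira:3, Bob:8, Esperanza:5/2, Farah:4, Halim:7, Mona:5, Nate:23/2, Theo:3/2, Ursula:0, Zara:31/2.
Zara has the largest value, 31/2, making it the main broker — the node through which the most shortest paths run.

Zara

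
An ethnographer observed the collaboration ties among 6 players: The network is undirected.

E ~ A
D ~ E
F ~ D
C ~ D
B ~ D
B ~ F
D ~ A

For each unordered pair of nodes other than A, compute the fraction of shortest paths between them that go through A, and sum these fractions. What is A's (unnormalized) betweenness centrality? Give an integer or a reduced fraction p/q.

0

No shortest path between any pair of other nodes passes through A.
Summing the contributions gives betweenness(A) = 0.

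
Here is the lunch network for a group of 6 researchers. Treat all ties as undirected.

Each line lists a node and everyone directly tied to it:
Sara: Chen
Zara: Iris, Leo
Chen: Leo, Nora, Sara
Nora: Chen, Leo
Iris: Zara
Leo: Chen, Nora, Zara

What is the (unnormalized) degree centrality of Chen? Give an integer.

3

Chen is directly tied to Leo, Nora, and Sara. That is 3 neighbors, so the degree of Chen is 3.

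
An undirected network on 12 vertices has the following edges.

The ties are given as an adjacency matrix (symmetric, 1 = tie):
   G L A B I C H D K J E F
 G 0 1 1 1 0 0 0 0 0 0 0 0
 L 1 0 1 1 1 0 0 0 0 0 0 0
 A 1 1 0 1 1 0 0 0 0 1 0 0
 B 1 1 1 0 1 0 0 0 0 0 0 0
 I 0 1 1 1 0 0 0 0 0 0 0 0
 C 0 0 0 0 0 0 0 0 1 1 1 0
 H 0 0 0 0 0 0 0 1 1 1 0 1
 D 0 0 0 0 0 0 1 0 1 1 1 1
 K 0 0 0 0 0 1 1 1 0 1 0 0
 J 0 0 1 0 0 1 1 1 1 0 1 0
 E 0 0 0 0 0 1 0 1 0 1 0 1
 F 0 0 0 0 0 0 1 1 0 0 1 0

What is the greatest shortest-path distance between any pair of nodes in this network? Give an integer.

Eccentricity of each node (its greatest distance to any other): A:3, B:4, C:3, D:3, E:3, F:4, G:4, H:3, I:4, J:2, K:3, L:4.
The maximum eccentricity is 4, realized for instance by the pair G–F via G – A – J – E – F. So the diameter is 4.

4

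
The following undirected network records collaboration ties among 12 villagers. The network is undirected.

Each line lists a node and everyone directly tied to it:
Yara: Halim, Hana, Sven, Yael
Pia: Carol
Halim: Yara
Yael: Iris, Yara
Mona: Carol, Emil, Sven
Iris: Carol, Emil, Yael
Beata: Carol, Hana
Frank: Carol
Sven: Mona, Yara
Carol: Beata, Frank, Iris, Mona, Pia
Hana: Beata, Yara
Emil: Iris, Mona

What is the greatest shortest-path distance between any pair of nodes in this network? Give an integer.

5

Eccentricity of each node (its greatest distance to any other): Beata:3, Carol:4, Emil:4, Frank:5, Halim:5, Hana:4, Iris:3, Mona:3, Pia:5, Sven:3, Yael:3, Yara:4.
The maximum eccentricity is 5, realized for instance by the pair Halim–Frank via Halim – Yara – Sven – Mona – Carol – Frank. So the diameter is 5.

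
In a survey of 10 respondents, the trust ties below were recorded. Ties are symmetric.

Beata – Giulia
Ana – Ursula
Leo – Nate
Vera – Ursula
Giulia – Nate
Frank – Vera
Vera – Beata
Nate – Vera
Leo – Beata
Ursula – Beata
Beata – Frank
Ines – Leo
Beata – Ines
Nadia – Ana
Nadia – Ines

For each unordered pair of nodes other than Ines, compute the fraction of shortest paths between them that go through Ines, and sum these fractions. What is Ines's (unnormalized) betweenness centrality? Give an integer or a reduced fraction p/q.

Pairs whose geodesics pass through Ines — Frank–Nadia: 1; Beata–Nadia: 1; Giulia–Nadia: 1; Nate–Nadia: 1; Leo–Nadia: 1; Leo–Ana: 1/2; Nadia–Vera: 1/2.
All other pairs contribute 0.
Summing the contributions gives betweenness(Ines) = 6.

6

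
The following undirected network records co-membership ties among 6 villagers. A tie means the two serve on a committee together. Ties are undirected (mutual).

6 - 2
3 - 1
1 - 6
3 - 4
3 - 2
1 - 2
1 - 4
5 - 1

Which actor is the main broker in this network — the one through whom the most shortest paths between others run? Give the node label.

1

Unnormalized betweenness of each node: 1:6, 2:1/2, 3:1/2, 4:0, 5:0, 6:0.
1 has the largest value, 6, making it the main broker — the node through which the most shortest paths run.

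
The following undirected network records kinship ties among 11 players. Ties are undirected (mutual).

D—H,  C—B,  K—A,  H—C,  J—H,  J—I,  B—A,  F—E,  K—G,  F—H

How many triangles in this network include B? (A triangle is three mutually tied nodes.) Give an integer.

B's neighbors are A and C, but none of them are tied to each other, so no triangle contains B.

0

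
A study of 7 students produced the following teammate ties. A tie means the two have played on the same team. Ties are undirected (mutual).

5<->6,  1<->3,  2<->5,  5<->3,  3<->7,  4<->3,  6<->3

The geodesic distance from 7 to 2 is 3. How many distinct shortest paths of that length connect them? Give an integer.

The shortest distance is 3, and the only length-3 path is 7–3–5–2. So there is exactly 1 shortest path.

1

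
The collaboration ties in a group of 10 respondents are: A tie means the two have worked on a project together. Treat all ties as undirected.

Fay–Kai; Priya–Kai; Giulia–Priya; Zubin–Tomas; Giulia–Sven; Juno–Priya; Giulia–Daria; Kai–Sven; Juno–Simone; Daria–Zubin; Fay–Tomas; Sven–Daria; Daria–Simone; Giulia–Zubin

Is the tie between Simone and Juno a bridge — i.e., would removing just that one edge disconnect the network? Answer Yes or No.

Even without that edge, Simone still reaches Juno via Simone – Daria – Giulia – Priya – Juno, so the network stays connected. Not a bridge.

No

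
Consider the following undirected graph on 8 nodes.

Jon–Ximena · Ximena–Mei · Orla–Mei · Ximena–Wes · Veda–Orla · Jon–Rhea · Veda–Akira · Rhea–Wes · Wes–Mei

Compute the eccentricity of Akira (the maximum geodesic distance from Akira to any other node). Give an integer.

5

Distances from Akira: Jon:5, Mei:3, Orla:2, Rhea:5, Veda:1, Wes:4, Ximena:4.
The largest is 5 (to Jon and Rhea), so the eccentricity of Akira is 5.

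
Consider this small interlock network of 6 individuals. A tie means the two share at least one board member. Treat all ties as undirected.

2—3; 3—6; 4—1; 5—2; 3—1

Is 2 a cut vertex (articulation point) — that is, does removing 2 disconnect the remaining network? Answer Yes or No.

Removing 2 leaves {1, 3, 4, and 6} with no path to {5}, so the network splits into 2 components. 2 is a cut vertex.

Yes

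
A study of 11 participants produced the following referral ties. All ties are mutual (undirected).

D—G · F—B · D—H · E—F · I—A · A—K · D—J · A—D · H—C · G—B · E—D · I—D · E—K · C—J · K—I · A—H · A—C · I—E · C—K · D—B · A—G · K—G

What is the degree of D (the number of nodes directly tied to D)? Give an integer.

7

D is directly tied to A, B, E, G, H, I, and J. That is 7 neighbors, so the degree of D is 7.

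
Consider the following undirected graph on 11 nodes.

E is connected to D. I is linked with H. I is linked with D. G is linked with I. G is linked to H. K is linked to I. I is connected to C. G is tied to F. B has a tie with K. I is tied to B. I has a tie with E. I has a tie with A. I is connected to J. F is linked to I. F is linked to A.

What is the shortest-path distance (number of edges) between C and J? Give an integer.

2

One shortest route is C – I – J, which uses 2 edges, and C and J are not directly tied, so nothing shorter exists. So d(C,J) = 2.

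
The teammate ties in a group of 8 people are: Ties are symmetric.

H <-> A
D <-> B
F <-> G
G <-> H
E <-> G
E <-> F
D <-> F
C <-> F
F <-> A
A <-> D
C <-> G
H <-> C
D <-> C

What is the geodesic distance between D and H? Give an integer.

2

One shortest route is D – C – H, which uses 2 edges, and D and H are not directly tied, so nothing shorter exists. So d(D,H) = 2.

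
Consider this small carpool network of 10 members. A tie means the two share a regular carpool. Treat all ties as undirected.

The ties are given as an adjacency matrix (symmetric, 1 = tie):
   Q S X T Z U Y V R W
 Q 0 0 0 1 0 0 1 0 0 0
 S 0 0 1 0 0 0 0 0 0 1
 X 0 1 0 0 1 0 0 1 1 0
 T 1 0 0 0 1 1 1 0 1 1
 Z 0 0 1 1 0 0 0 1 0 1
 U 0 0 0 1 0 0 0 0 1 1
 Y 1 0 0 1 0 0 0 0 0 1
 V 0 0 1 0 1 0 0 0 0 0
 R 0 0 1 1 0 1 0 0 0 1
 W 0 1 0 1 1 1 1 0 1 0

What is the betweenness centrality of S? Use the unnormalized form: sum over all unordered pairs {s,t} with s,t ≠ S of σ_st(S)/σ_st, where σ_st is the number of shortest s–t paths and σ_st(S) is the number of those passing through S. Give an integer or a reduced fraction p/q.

Pairs whose geodesics pass through S — X–Y: 1/5; X–W: 1/3.
All other pairs contribute 0.
Summing the contributions gives betweenness(S) = 8/15.

8/15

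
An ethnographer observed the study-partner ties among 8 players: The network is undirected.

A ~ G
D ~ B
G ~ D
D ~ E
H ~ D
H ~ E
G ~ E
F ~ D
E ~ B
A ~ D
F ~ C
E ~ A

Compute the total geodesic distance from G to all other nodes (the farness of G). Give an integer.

12

Distances from G: A:1, B:2, C:3, D:1, E:1, F:2, H:2.
Sum = 1 + 2 + 3 + 1 + 1 + 2 + 2 = 12.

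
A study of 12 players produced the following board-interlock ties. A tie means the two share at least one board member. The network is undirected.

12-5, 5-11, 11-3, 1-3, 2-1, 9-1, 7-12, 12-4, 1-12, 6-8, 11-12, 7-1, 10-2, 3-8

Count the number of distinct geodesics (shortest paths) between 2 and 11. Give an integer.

The shortest distance is 3. The length-3 paths are: 2–1–12–11; 2–1–3–11.
That gives 2 distinct shortest paths.

2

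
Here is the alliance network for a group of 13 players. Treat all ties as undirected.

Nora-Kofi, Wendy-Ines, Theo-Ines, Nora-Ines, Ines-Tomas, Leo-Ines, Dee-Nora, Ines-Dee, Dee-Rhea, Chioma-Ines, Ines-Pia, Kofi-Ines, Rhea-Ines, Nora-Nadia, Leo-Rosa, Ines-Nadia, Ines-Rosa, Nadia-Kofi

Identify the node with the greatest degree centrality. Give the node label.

Degrees — Chioma:1, Dee:3, Ines:12, Kofi:3, Leo:2, Nadia:3, Nora:4, Pia:1, Rhea:2, Rosa:2, Theo:1, Tomas:1, Wendy:1.
The maximum is 12, attained only by Ines.

Ines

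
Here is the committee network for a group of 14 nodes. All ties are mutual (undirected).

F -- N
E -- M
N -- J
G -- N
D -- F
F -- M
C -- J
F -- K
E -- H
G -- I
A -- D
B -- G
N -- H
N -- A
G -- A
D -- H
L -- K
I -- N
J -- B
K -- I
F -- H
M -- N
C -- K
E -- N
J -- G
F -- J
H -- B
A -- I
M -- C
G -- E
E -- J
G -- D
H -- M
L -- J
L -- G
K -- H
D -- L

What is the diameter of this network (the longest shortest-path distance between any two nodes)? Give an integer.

Eccentricity of each node (its greatest distance to any other): A:3, B:2, C:3, D:3, E:2, F:2, G:2, H:2, I:2, J:2, K:2, L:3, M:3, N:2.
The maximum eccentricity is 3, realized for instance by the pair M–L via M – H – D – L. So the diameter is 3.

3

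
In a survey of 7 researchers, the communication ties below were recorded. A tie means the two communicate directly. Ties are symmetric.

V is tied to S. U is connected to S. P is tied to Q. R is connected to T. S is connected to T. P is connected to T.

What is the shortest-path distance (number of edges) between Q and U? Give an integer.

4

One shortest route is Q – P – T – S – U, which uses 4 edges, and at distance 3 from Q we only reach {R, S}, which does not include U. So d(Q,U) = 4.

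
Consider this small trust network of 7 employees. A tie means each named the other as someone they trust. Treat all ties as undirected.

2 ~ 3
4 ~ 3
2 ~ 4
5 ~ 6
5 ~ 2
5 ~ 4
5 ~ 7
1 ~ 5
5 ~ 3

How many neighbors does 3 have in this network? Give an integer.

3

3 is directly tied to 2, 4, and 5. That is 3 neighbors, so the degree of 3 is 3.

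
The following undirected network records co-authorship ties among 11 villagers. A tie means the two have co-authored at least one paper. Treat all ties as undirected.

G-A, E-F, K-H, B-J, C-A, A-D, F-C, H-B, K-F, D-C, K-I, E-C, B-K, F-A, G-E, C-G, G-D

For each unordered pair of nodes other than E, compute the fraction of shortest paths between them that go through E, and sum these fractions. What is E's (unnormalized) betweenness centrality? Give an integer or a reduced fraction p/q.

Pairs whose geodesics pass through E — J–G: 1/3; B–G: 1/3; H–G: 1/3; K–G: 1/3; I–G: 1/3; G–F: 1/3.
All other pairs contribute 0.
Summing the contributions gives betweenness(E) = 2.

2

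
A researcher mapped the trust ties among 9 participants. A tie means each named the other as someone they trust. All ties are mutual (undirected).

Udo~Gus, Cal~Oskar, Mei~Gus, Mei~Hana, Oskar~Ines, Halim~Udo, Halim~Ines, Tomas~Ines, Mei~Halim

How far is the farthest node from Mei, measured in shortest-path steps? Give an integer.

4

Distances from Mei: Cal:4, Gus:1, Halim:1, Hana:1, Ines:2, Oskar:3, Tomas:3, Udo:2.
The largest is 4 (to Cal), so the eccentricity of Mei is 4.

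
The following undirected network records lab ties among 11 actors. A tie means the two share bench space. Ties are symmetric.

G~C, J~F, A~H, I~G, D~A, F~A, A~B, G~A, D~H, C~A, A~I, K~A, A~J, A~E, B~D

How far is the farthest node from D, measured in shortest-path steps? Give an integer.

2

Distances from D: A:1, B:1, C:2, E:2, F:2, G:2, H:1, I:2, J:2, K:2.
The largest is 2 (to I, G, K, F, J, E, and C), so the eccentricity of D is 2.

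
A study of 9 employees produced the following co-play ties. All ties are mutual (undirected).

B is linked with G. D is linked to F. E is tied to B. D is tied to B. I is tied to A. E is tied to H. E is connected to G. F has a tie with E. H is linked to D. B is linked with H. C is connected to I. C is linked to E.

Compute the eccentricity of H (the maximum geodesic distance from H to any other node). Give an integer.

4

Distances from H: A:4, B:1, C:2, D:1, E:1, F:2, G:2, I:3.
The largest is 4 (to A), so the eccentricity of H is 4.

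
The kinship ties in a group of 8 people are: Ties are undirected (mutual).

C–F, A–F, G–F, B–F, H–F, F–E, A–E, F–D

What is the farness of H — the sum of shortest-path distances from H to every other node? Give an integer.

13

Distances from H: A:2, B:2, C:2, D:2, E:2, F:1, G:2.
Sum = 2 + 2 + 2 + 2 + 2 + 1 + 2 = 13.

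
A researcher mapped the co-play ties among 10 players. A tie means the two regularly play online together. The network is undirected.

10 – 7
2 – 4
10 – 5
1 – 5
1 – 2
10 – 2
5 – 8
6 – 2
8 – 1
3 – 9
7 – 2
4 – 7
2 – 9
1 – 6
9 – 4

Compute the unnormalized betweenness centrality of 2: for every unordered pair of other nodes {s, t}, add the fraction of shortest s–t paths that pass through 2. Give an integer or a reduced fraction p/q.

115/6

Pairs whose geodesics pass through 2 — 7–9: 1/2; 7–8: 1/2; 7–1: 1; 7–6: 1; 7–3: 1/2; 4–5: 2/3; 4–8: 1; 4–1: 1; 4–10: 1/2; 4–6: 1; 9–5: 2/2; 9–8: 1; 9–1: 1; 9–10: 1 … (+8 more pairs).
All other pairs contribute 0.
Summing the contributions gives betweenness(2) = 115/6.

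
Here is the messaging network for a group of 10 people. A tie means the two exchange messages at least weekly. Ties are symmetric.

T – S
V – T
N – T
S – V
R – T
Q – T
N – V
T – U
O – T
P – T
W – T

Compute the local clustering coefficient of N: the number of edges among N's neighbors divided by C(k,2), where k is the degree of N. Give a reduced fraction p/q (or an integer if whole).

N's neighbors: T and V (k = 2).
Possible neighbor pairs: C(2,2) = 1. Edges among them: T–V → e = 1.
Clustering(N) = 1/1.

1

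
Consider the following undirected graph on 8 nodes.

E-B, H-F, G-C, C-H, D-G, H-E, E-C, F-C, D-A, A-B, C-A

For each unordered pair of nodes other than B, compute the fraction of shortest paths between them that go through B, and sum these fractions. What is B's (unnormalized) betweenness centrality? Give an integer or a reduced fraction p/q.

5/6

Pairs whose geodesics pass through B — E–A: 1/2; E–D: 1/3.
All other pairs contribute 0.
Summing the contributions gives betweenness(B) = 5/6.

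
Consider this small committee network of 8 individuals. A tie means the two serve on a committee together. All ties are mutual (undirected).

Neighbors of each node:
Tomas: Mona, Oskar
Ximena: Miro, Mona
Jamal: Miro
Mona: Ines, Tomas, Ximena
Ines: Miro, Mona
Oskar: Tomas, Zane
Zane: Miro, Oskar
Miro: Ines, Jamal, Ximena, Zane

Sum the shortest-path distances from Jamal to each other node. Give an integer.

17

Distances from Jamal: Ines:2, Miro:1, Mona:3, Oskar:3, Tomas:4, Ximena:2, Zane:2.
Sum = 2 + 1 + 3 + 3 + 4 + 2 + 2 = 17.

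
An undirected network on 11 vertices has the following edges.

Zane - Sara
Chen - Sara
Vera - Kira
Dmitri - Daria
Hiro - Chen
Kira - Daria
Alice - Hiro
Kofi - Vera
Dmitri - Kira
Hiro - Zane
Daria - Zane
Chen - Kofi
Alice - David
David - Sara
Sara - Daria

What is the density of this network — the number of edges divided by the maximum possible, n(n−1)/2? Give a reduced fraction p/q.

3/11

There are 15 edges and 11 nodes, so the maximum possible is C(11,2) = 55.
Density = 15/55 = 3/11.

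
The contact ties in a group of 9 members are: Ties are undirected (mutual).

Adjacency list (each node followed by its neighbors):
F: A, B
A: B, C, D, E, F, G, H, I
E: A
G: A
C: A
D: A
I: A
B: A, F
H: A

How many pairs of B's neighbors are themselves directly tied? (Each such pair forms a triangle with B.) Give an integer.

B's neighbors: A and F.
Neighbor pairs that are themselves tied: B–A–F. Each forms one triangle with B, for 1 in total.

1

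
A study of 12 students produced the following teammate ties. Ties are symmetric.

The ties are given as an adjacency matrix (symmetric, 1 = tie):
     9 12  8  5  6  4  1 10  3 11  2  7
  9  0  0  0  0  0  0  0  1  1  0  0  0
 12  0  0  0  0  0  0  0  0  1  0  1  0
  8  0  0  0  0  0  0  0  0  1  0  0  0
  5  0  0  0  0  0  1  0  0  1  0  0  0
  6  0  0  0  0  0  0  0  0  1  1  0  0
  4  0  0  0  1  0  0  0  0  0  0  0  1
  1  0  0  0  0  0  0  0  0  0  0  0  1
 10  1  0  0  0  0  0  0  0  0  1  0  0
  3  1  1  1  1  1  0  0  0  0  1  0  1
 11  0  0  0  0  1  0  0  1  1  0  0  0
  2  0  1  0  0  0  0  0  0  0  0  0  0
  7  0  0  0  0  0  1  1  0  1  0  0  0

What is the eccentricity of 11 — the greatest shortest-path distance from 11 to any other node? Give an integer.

Distances from 11: 1:3, 2:3, 3:1, 4:3, 5:2, 6:1, 7:2, 8:2, 9:2, 10:1, 12:2.
The largest is 3 (to 2, 4, and 1), so the eccentricity of 11 is 3.

3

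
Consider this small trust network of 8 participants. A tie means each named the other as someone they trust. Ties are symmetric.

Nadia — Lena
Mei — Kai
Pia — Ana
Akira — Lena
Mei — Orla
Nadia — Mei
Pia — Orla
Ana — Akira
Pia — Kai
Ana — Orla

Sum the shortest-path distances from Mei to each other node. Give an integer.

12

Distances from Mei: Akira:3, Ana:2, Kai:1, Lena:2, Nadia:1, Orla:1, Pia:2.
Sum = 3 + 2 + 1 + 2 + 1 + 1 + 2 = 12.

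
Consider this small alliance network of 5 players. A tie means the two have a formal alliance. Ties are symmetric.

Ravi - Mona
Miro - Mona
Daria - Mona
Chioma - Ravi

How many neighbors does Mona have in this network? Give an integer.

3

Mona is directly tied to Daria, Miro, and Ravi. That is 3 neighbors, so the degree of Mona is 3.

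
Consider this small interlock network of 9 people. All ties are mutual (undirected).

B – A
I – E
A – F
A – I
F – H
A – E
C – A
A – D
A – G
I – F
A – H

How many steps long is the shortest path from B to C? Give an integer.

2

One shortest route is B – A – C, which uses 2 edges, and B and C are not directly tied, so nothing shorter exists. So d(B,C) = 2.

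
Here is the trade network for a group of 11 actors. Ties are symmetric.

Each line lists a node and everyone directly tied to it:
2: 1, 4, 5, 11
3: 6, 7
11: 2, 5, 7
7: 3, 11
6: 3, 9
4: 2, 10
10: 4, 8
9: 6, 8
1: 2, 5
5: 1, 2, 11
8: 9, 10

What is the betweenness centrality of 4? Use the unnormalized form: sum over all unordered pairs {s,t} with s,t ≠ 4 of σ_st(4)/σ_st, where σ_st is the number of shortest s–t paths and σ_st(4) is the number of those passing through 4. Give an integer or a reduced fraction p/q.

Pairs whose geodesics pass through 4 — 8–11: 1; 8–5: 1; 8–1: 1; 8–2: 1; 9–5: 1/2; 9–1: 1; 9–2: 1; 7–10: 1; 11–10: 1; 5–10: 1; 1–10: 1; 2–10: 1.
All other pairs contribute 0.
Summing the contributions gives betweenness(4) = 23/2.

23/2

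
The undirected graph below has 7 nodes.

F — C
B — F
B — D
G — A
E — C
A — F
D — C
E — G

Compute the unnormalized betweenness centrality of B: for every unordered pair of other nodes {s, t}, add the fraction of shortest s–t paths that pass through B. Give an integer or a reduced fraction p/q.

1

Pairs whose geodesics pass through B — D–F: 1/2; D–A: 1/2.
All other pairs contribute 0.
Summing the contributions gives betweenness(B) = 1.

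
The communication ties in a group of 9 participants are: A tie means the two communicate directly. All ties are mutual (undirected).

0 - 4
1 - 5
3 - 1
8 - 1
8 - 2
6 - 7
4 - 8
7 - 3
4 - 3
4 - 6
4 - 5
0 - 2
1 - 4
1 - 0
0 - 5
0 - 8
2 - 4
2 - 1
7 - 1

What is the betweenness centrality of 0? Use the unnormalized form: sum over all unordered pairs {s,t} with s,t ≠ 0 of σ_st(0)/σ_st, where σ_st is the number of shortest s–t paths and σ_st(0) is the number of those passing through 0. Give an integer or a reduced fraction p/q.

2/3

Pairs whose geodesics pass through 0 — 2–5: 1/3; 8–5: 1/3.
All other pairs contribute 0.
Summing the contributions gives betweenness(0) = 2/3.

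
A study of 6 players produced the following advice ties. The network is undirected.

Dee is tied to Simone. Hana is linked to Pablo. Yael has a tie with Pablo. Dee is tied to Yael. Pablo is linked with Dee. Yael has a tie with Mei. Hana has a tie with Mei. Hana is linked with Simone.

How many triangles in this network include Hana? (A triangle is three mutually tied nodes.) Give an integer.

0

Hana's neighbors are Mei, Pablo, and Simone, but none of them are tied to each other, so no triangle contains Hana.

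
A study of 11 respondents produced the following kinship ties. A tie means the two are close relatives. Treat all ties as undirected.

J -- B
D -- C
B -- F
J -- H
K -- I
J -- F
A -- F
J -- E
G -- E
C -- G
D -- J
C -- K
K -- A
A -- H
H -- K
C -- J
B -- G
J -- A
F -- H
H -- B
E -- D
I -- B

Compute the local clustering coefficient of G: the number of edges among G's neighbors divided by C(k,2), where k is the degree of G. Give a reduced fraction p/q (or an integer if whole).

0

G's neighbors: B, C, and E (k = 3).
Possible neighbor pairs: C(3,2) = 3. Edges among them: none → e = 0.
Clustering(G) = 0/3 = 0.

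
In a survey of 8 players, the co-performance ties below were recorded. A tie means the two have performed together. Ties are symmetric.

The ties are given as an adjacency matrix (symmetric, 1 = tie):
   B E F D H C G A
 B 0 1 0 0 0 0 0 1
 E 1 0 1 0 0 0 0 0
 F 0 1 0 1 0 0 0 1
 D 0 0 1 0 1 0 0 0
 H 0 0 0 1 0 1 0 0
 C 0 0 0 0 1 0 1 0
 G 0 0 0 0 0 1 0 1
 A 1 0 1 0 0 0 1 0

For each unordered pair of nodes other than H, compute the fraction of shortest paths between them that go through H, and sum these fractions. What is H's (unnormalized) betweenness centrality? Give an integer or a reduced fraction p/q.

Pairs whose geodesics pass through H — E–C: 1/3; F–C: 1/2; D–C: 1; D–G: 1/2.
All other pairs contribute 0.
Summing the contributions gives betweenness(H) = 7/3.

7/3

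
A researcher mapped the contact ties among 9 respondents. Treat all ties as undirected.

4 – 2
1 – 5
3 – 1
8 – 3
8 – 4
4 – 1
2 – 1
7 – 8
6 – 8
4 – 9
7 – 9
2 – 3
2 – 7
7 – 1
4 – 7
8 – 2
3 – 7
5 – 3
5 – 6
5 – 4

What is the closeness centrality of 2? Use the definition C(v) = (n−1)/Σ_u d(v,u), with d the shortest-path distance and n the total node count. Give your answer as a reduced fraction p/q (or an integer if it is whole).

Distances from 2: 1:1, 3:1, 4:1, 5:2, 6:2, 7:1, 8:1, 9:2. Sum = 11.
n = 9, so closeness = 8/11.

8/11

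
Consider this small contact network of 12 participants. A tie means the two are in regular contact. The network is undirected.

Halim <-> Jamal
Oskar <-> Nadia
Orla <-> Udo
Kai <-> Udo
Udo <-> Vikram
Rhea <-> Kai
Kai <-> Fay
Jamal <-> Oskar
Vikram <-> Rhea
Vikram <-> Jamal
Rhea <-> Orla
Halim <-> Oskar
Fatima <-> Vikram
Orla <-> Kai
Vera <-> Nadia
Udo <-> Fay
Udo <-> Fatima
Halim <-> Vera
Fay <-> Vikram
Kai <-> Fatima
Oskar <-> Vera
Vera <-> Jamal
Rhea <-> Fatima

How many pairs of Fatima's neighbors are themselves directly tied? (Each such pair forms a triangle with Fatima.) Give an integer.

4

Fatima's neighbors: Kai, Rhea, Udo, and Vikram.
Neighbor pairs that are themselves tied: Fatima–Kai–Rhea; Fatima–Kai–Udo; Fatima–Rhea–Vikram; Fatima–Udo–Vikram. Each forms one triangle with Fatima, for 4 in total.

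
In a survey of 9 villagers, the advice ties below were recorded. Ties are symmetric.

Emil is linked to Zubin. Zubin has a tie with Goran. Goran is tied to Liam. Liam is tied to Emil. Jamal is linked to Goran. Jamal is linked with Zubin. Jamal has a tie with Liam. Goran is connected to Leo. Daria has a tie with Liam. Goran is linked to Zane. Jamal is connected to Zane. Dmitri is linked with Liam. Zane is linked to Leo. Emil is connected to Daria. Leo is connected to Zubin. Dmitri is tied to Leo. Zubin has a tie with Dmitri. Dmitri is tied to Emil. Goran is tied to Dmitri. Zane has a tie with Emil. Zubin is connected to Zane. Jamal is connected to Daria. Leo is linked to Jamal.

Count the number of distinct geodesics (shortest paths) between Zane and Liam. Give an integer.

The shortest distance is 2. The length-2 paths are: Zane–Jamal–Liam; Zane–Emil–Liam; Zane–Goran–Liam.
That gives 3 distinct shortest paths.

3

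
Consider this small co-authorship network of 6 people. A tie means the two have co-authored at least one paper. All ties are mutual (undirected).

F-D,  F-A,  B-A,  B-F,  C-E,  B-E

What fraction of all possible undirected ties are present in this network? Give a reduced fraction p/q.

There are 6 edges and 6 nodes, so the maximum possible is C(6,2) = 15.
Density = 6/15 = 2/5.

2/5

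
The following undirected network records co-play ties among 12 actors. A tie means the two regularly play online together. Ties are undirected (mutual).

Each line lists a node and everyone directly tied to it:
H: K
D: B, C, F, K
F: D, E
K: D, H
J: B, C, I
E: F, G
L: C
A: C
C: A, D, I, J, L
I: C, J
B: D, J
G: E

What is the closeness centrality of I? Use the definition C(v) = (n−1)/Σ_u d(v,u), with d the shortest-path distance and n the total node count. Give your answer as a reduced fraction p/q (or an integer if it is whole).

11/29

Distances from I: A:2, B:2, C:1, D:2, E:4, F:3, G:5, H:4, J:1, K:3, L:2. Sum = 29.
n = 12, so closeness = 11/29.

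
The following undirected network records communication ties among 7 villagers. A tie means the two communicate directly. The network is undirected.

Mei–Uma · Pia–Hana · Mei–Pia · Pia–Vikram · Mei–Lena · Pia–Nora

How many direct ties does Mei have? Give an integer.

3

Mei is directly tied to Lena, Pia, and Uma. That is 3 neighbors, so the degree of Mei is 3.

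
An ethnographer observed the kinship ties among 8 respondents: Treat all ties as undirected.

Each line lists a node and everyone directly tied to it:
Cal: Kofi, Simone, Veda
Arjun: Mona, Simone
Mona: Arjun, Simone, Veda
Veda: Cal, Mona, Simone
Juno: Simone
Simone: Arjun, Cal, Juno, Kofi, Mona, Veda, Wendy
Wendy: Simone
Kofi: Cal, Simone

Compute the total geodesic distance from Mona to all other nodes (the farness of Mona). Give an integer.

Distances from Mona: Arjun:1, Cal:2, Juno:2, Kofi:2, Simone:1, Veda:1, Wendy:2.
Sum = 1 + 2 + 2 + 2 + 1 + 1 + 2 = 11.

11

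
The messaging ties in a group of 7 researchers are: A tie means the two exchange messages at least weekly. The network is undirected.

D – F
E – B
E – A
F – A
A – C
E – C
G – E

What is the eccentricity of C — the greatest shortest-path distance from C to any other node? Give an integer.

3

Distances from C: A:1, B:2, D:3, E:1, F:2, G:2.
The largest is 3 (to D), so the eccentricity of C is 3.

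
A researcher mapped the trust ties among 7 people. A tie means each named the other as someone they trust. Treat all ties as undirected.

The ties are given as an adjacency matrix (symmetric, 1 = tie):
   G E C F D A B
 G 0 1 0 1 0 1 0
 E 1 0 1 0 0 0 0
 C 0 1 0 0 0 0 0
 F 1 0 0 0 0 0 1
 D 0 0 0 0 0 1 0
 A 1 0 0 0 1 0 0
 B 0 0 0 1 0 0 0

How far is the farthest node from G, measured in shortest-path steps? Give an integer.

2

Distances from G: A:1, B:2, C:2, D:2, E:1, F:1.
The largest is 2 (to C, B, and D), so the eccentricity of G is 2.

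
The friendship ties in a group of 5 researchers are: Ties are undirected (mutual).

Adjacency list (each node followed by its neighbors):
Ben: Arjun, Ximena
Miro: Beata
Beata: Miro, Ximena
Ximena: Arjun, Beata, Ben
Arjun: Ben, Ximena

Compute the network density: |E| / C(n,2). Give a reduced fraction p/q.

1/2

There are 5 edges and 5 nodes, so the maximum possible is C(5,2) = 10.
Density = 5/10 = 1/2.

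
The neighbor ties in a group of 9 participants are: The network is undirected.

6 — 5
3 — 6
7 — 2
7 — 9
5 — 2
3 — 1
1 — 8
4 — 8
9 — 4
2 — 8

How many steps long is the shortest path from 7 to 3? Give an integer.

One shortest route is 7 – 2 – 5 – 6 – 3, which uses 4 edges, and at distance 3 from 7 we only reach {1, 6}, which does not include 3. So d(7,3) = 4.

4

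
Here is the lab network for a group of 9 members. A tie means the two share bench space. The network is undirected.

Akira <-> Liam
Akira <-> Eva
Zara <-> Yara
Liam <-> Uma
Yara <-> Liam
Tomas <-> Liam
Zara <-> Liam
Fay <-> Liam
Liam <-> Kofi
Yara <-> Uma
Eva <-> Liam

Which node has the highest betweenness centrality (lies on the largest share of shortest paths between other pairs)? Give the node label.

Unnormalized betweenness of each node: Akira:0, Eva:0, Fay:0, Kofi:0, Liam:49/2, Tomas:0, Uma:0, Yara:1/2, Zara:0.
Liam has the largest value, 49/2, making it the main broker — the node through which the most shortest paths run.

Liam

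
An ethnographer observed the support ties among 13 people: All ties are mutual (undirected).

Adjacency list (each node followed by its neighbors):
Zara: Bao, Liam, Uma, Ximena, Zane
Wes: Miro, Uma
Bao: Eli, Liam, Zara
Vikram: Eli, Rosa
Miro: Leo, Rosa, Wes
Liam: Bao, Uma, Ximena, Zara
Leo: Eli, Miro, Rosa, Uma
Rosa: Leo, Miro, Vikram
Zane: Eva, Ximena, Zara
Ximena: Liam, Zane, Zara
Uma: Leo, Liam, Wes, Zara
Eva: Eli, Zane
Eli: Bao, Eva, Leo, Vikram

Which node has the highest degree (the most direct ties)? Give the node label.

Zara

Degrees — Bao:3, Eli:4, Eva:2, Leo:4, Liam:4, Miro:3, Rosa:3, Uma:4, Vikram:2, Wes:2, Ximena:3, Zane:3, Zara:5.
The maximum is 5, attained only by Zara.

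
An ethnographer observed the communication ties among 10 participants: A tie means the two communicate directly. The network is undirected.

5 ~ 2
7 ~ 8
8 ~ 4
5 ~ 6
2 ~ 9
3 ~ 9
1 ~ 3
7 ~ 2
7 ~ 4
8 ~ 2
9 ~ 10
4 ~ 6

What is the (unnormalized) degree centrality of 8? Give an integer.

3

8 is directly tied to 2, 4, and 7. That is 3 neighbors, so the degree of 8 is 3.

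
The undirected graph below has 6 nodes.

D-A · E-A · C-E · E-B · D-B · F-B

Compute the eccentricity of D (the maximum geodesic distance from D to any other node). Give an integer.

Distances from D: A:1, B:1, C:3, E:2, F:2.
The largest is 3 (to C), so the eccentricity of D is 3.

3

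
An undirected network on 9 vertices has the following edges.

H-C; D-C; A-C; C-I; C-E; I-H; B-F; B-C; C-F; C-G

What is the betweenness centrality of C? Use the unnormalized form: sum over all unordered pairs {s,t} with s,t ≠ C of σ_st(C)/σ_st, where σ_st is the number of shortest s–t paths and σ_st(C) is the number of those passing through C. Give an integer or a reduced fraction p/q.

Pairs whose geodesics pass through C — D–I: 1; D–B: 1; D–E: 1; D–G: 1; D–F: 1; D–H: 1; D–A: 1; I–B: 1; I–E: 1; I–G: 1; I–F: 1; I–A: 1; B–E: 1; B–G: 1 … (+12 more pairs).
All other pairs contribute 0.
Summing the contributions gives betweenness(C) = 26.

26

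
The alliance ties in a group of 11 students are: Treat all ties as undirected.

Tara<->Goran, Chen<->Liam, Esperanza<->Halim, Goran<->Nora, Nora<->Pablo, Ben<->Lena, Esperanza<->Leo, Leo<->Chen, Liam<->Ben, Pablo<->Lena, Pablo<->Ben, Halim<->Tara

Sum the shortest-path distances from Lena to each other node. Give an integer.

Distances from Lena: Ben:1, Chen:3, Esperanza:5, Goran:3, Halim:5, Leo:4, Liam:2, Nora:2, Pablo:1, Tara:4.
Sum = 1 + 3 + 5 + 3 + 5 + 4 + 2 + 2 + 1 + 4 = 30.

30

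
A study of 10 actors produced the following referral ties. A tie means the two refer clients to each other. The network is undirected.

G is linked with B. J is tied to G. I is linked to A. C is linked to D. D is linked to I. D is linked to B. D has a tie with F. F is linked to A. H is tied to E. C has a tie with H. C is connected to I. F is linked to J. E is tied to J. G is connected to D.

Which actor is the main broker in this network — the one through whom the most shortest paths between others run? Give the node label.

Unnormalized betweenness of each node: A:5/6, B:0, C:19/3, D:12, E:7/3, F:11/2, G:7/2, H:8/3, I:10/3, J:13/2.
D has the largest value, 12, making it the main broker — the node through which the most shortest paths run.

D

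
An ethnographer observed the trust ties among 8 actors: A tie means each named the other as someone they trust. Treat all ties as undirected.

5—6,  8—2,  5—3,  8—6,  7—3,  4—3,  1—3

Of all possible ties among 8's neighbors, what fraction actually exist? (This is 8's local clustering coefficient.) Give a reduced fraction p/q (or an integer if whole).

8's neighbors: 2 and 6 (k = 2).
Possible neighbor pairs: C(2,2) = 1. Edges among them: none → e = 0.
Clustering(8) = 0/1.

0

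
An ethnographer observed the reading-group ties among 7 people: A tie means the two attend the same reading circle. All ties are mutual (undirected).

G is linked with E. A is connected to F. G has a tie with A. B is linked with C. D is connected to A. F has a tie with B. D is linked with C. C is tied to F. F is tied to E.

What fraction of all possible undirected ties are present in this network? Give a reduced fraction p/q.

3/7

There are 9 edges and 7 nodes, so the maximum possible is C(7,2) = 21.
Density = 9/21 = 3/7.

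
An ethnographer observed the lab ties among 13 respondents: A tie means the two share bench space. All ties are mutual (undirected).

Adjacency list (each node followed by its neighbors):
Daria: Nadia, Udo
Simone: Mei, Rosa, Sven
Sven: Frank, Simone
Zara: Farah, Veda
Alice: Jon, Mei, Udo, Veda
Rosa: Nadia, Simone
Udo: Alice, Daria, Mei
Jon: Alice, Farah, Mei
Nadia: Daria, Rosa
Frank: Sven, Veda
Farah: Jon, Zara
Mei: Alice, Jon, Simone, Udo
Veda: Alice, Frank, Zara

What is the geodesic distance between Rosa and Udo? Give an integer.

3

One shortest route is Rosa – Simone – Mei – Udo, which uses 3 edges, and at distance 2 from Rosa we only reach {Daria, Mei, Sven}, which does not include Udo. So d(Rosa,Udo) = 3.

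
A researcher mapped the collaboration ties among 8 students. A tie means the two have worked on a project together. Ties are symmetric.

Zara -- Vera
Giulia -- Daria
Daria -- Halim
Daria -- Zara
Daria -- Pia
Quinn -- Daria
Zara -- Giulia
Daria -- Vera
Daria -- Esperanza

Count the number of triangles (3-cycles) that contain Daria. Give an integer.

Daria's neighbors: Esperanza, Giulia, Halim, Pia, Quinn, Vera, and Zara.
Neighbor pairs that are themselves tied: Daria–Giulia–Zara; Daria–Vera–Zara. Each forms one triangle with Daria, for 2 in total.

2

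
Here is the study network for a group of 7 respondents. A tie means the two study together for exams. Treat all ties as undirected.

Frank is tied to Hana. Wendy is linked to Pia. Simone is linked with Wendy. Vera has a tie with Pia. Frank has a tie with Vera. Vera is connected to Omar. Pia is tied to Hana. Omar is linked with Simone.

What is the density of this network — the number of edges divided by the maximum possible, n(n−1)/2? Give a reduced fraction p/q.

There are 8 edges and 7 nodes, so the maximum possible is C(7,2) = 21.
Density = 8/21.

8/21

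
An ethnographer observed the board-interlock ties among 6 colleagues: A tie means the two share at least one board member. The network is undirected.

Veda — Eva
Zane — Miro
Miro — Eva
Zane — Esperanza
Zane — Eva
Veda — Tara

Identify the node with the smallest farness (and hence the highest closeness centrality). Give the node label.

Eva

Farness (sum of distances to all others) for each node — Esperanza:12, Eva:7, Miro:9, Tara:13, Veda:9, Zane:8.
The smallest farness is 7, for Eva, so Eva has the highest closeness.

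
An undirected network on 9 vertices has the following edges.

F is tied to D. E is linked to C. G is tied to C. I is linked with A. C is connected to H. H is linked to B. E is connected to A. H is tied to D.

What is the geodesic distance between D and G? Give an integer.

3

One shortest route is D – H – C – G, which uses 3 edges, and at distance 2 from D we only reach {B, C}, which does not include G. So d(D,G) = 3.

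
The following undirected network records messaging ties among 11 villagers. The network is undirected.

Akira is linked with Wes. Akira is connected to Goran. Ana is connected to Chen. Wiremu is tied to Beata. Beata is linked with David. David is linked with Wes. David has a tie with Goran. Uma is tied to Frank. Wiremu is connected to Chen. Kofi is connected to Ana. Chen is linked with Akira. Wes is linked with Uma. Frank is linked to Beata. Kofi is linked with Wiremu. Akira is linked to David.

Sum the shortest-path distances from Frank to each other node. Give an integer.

24

Distances from Frank: Akira:3, Ana:4, Beata:1, Chen:3, David:2, Goran:3, Kofi:3, Uma:1, Wes:2, Wiremu:2.
Sum = 3 + 4 + 1 + 3 + 2 + 3 + 3 + 1 + 2 + 2 = 24.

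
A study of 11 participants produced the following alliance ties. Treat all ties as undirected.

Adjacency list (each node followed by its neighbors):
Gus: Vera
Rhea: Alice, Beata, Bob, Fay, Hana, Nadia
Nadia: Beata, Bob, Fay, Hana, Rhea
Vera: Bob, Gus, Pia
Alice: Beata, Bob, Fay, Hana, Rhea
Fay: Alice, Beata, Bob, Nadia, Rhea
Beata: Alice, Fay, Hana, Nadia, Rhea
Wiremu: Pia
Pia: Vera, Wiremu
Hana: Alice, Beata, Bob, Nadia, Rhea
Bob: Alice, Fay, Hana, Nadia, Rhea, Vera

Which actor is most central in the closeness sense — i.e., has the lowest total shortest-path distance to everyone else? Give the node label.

Farness (sum of distances to all others) for each node — Alice:19, Beata:23, Bob:15, Fay:19, Gus:27, Hana:19, Nadia:19, Pia:25, Rhea:18, Vera:18, Wiremu:34.
The smallest farness is 15, for Bob, so Bob has the highest closeness.

Bob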